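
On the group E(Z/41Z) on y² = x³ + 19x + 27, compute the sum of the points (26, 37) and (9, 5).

(26, 4)

(26, 37) + (9, 5). λ = (5 - 37)/(9 - 26) ≡ 9/24 mod 41. 24⁻¹ ≡ 12 (mod 41), so λ ≡ 26.
  x = λ² - 26 - 9 = 676 - 35 ≡ 26; y = λ·(26 - 26) - 37 ≡ 4. → (26, 4)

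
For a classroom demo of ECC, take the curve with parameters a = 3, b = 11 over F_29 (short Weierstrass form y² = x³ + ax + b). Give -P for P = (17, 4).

-(17, 4) = (17, -4 mod 29) = (17, 25).

(17, 25)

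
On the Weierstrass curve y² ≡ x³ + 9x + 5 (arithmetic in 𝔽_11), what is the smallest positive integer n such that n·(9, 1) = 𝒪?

2P: tangent at (9, 1): λ = (3·9² + 9)/(2·1) ≡ 10/2. 2⁻¹ ≡ 6 (mod 11), so λ ≡ 10·6 ≡ 5.
  x = λ² - 9 - 9 = 25 - 18 ≡ 7; y = λ·(9 - 7) - 1 ≡ 9. → (7, 9)
3P: (7, 9) + (9, 1). λ = (1 - 9)/(9 - 7) ≡ 3/2 mod 11. 2⁻¹ ≡ 6 (mod 11), so λ ≡ 7.
  x = λ² - 7 - 9 = 49 - 16 ≡ 0; y = λ·(7 - 0) - 9 ≡ 7. → (0, 7)
4P: (0, 7) + (9, 1). λ = (1 - 7)/(9 - 0) ≡ 5/9 mod 11. 9⁻¹ ≡ 5 (mod 11), so λ ≡ 3.
  x = λ² - 0 - 9 = 9 - 9 ≡ 0; y = λ·(0 - 0) - 7 ≡ 4. → (0, 4)
5P: (0, 4) + (9, 1). λ = (1 - 4)/(9 - 0) ≡ 8/9 mod 11. 9⁻¹ ≡ 5 (mod 11), so λ ≡ 7.
  x = λ² - 0 - 9 = 49 - 9 ≡ 7; y = λ·(0 - 7) - 4 ≡ 2. → (7, 2)
6P: (7, 2) + (9, 1). λ = (1 - 2)/(9 - 7) ≡ 10/2 mod 11. 2⁻¹ ≡ 6 (mod 11) since 2·6 = 12 ≡ 1, so λ ≡ 5.
  x = λ² - 7 - 9 = 25 - 16 ≡ 9; y = λ·(7 - 9) - 2 ≡ 10. → (9, 10)
7P: (9, 10) + (9, 1): same x and y₁ ≡ -y₂, so the sum is 𝒪.
7P = 𝒪, so the order is 7.

7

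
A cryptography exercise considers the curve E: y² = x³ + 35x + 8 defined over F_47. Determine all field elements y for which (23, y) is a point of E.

14, 33

x³ + 35x + 8 = 12980 ≡ 8 (mod 47).
Square roots of 8 mod 47: 14 and 33 (since 14² = 196 ≡ 8).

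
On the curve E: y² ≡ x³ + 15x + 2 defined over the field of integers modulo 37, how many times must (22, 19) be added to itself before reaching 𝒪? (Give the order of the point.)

2P: tangent at (22, 19): λ = (3·22² + 15)/(2·19) ≡ 24/1. 1⁻¹ ≡ 1 (mod 37), so λ ≡ 24·1 ≡ 24.
  x = λ² - 22 - 22 = 576 - 44 ≡ 14; y = λ·(22 - 14) - 19 ≡ 25. → (14, 25)
3P: (14, 25) + (22, 19). λ = (19 - 25)/(22 - 14) ≡ 31/8 mod 37. 8⁻¹ ≡ 14 (mod 37) since 8·14 = 112 ≡ 1, so λ ≡ 27.
  x = λ² - 14 - 22 = 729 - 36 ≡ 27; y = λ·(14 - 27) - 25 ≡ 31. → (27, 31)
4P: (27, 31) + (22, 19). λ = (19 - 31)/(22 - 27) ≡ 25/32 mod 37. 32⁻¹ ≡ 22 (mod 37), so λ ≡ 32.
  x = λ² - 27 - 22 = 1024 - 49 ≡ 13; y = λ·(27 - 13) - 31 ≡ 10. → (13, 10)
5P: (13, 10) + (22, 19). λ = (19 - 10)/(22 - 13) ≡ 9/9 mod 37. 9⁻¹ ≡ 33 (mod 37), so λ ≡ 1.
  x = λ² - 13 - 22 = 1 - 35 ≡ 3; y = λ·(13 - 3) - 10 ≡ 0. → (3, 0)
6P: (3, 0) + (22, 19). λ = (19 - 0)/(22 - 3) ≡ 19/19 mod 37. 19⁻¹ ≡ 2 (mod 37), so λ ≡ 1.
  x = λ² - 3 - 22 = 1 - 25 ≡ 13; y = λ·(3 - 13) - 0 ≡ 27. → (13, 27)
7P: (13, 27) + (22, 19). λ = (19 - 27)/(22 - 13) ≡ 29/9 mod 37. 9⁻¹ ≡ 33 (mod 37) since 9·33 = 297 ≡ 1, so λ ≡ 32.
  x = λ² - 13 - 22 = 1024 - 35 ≡ 27; y = λ·(13 - 27) - 27 ≡ 6. → (27, 6)
8P: (27, 6) + (22, 19). λ = (19 - 6)/(22 - 27) ≡ 13/32 mod 37. 32⁻¹ ≡ 22 (mod 37) since 32·22 = 704 ≡ 1, so λ ≡ 27.
  x = λ² - 27 - 22 = 729 - 49 ≡ 14; y = λ·(27 - 14) - 6 ≡ 12. → (14, 12)
9P: (14, 12) + (22, 19). λ = (19 - 12)/(22 - 14) ≡ 7/8 mod 37. 8⁻¹ ≡ 14 (mod 37) since 8·14 = 112 ≡ 1, so λ ≡ 24.
  x = λ² - 14 - 22 = 576 - 36 ≡ 22; y = λ·(14 - 22) - 12 ≡ 18. → (22, 18)
10P: (22, 18) + (22, 19): same x and y₁ ≡ -y₂, so the sum is 𝒪.
10P = 𝒪, so the order is 10.

10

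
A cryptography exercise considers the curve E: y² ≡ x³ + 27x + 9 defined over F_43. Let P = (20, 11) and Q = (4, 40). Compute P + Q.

(20, 11) + (4, 40). λ = (40 - 11)/(4 - 20) ≡ 29/27 mod 43. 27⁻¹ ≡ 8 (mod 43), so λ ≡ 17.
  x = λ² - 20 - 4 = 289 - 24 ≡ 7; y = λ·(20 - 7) - 11 ≡ 38. → (7, 38)

(7, 38)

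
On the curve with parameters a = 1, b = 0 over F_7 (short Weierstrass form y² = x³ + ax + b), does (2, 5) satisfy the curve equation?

y² = 5² ≡ 4; x³ + 1x + 0 = 10 ≡ 3 (mod 7). 4 ≠ 3.

no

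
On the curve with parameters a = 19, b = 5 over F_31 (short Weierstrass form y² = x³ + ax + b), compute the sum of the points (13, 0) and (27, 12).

(24, 26)

(13, 0) + (27, 12). λ = (12 - 0)/(27 - 13) ≡ 12/14 mod 31. 14⁻¹ ≡ 20 (mod 31), so λ ≡ 23.
  x = λ² - 13 - 27 = 529 - 40 ≡ 24; y = λ·(13 - 24) - 0 ≡ 26. → (24, 26)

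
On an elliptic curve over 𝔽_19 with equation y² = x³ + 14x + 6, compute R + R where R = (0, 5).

(5, 7)

tangent at (0, 5): λ = (3·0² + 14)/(2·5) ≡ 14/10. 10⁻¹ ≡ 2 (mod 19), so λ ≡ 14·2 ≡ 9.
  x = λ² - 0 - 0 = 81 - 0 ≡ 5; y = λ·(0 - 5) - 5 ≡ 7. → (5, 7)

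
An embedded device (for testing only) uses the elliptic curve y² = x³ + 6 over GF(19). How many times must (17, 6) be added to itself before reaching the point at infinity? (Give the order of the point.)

7

2P: tangent at (17, 6): λ = (3·17² + 0)/(2·6) ≡ 12/12. 12⁻¹ ≡ 8 (mod 19), so λ ≡ 12·8 ≡ 1.
  x = λ² - 17 - 17 = 1 - 34 ≡ 5; y = λ·(17 - 5) - 6 ≡ 6. → (5, 6)
3P: (5, 6) + (17, 6). λ = (6 - 6)/(17 - 5) ≡ 0/12 mod 19. 12⁻¹ ≡ 8 (mod 19), so λ ≡ 0.
  x = λ² - 5 - 17 = 0 - 22 ≡ 16; y = λ·(5 - 16) - 6 ≡ 13. → (16, 13)
4P: (16, 13) + (17, 6). λ = (6 - 13)/(17 - 16) ≡ 12/1 mod 19. 1⁻¹ ≡ 1 (mod 19), so λ ≡ 12.
  x = λ² - 16 - 17 = 144 - 33 ≡ 16; y = λ·(16 - 16) - 13 ≡ 6. → (16, 6)
5P: (16, 6) + (17, 6). λ = (6 - 6)/(17 - 16) ≡ 0/1 mod 19. 1⁻¹ ≡ 1 (mod 19) since 1·1 = 1 ≡ 1, so λ ≡ 0.
  x = λ² - 16 - 17 = 0 - 33 ≡ 5; y = λ·(16 - 5) - 6 ≡ 13. → (5, 13)
6P: (5, 13) + (17, 6). λ = (6 - 13)/(17 - 5) ≡ 12/12 mod 19. 12⁻¹ ≡ 8 (mod 19) since 12·8 = 96 ≡ 1, so λ ≡ 1.
  x = λ² - 5 - 17 = 1 - 22 ≡ 17; y = λ·(5 - 17) - 13 ≡ 13. → (17, 13)
7P: (17, 13) + (17, 6): same x and y₁ ≡ -y₂, so the sum is the point at infinity.
7P = the point at infinity, so the order is 7.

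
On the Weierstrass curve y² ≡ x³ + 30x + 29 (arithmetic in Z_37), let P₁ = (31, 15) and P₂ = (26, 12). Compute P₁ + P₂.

(7, 29)

(31, 15) + (26, 12). λ = (12 - 15)/(26 - 31) ≡ 34/32 mod 37. 32⁻¹ ≡ 22 (mod 37), so λ ≡ 8.
  x = λ² - 31 - 26 = 64 - 57 ≡ 7; y = λ·(31 - 7) - 15 ≡ 29. → (7, 29)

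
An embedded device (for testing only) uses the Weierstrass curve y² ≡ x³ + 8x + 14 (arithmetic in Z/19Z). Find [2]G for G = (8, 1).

(9, 13)

tangent at (8, 1): λ = (3·8² + 8)/(2·1) ≡ 10/2. 2⁻¹ ≡ 10 (mod 19) since 2·10 = 20 ≡ 1, so λ ≡ 10·10 ≡ 5.
  x = λ² - 8 - 8 = 25 - 16 ≡ 9; y = λ·(8 - 9) - 1 ≡ 13. → (9, 13)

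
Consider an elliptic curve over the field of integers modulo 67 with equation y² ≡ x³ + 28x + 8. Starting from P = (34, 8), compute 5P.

Repeated addition: build up to 5P.
2P: tangent at (34, 8): λ = (3·34² + 28)/(2·8) ≡ 12/16. 16⁻¹ ≡ 21 (mod 67), so λ ≡ 12·21 ≡ 51.
  x = λ² - 34 - 34 = 2601 - 68 ≡ 54; y = λ·(34 - 54) - 8 ≡ 44. → (54, 44)
3P: (54, 44) + (34, 8). λ = (8 - 44)/(34 - 54) ≡ 31/47 mod 67. 47⁻¹ ≡ 10 (mod 67) since 47·10 = 470 ≡ 1, so λ ≡ 42.
  x = λ² - 54 - 34 = 1764 - 88 ≡ 1; y = λ·(54 - 1) - 44 ≡ 38. → (1, 38)
4P: (1, 38) + (34, 8). λ = (8 - 38)/(34 - 1) ≡ 37/33 mod 67. 33⁻¹ ≡ 65 (mod 67), so λ ≡ 60.
  x = λ² - 1 - 34 = 3600 - 35 ≡ 14; y = λ·(1 - 14) - 38 ≡ 53. → (14, 53)
5P: (14, 53) + (34, 8). λ = (8 - 53)/(34 - 14) ≡ 22/20 mod 67. 20⁻¹ ≡ 57 (mod 67) since 20·57 = 1140 ≡ 1, so λ ≡ 48.
  x = λ² - 14 - 34 = 2304 - 48 ≡ 45; y = λ·(14 - 45) - 53 ≡ 0. → (45, 0)

(45, 0)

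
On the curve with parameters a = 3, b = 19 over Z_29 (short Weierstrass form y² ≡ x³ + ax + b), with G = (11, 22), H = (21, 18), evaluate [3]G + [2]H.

(10, 18)

First 3G:
Repeated addition: build up to 3G.
2G: tangent at (11, 22): λ = (3·11² + 3)/(2·22) ≡ 18/15. 15⁻¹ ≡ 2 (mod 29), so λ ≡ 18·2 ≡ 7.
  x = λ² - 11 - 11 = 49 - 22 ≡ 27; y = λ·(11 - 27) - 22 ≡ 11. → (27, 11)
3G: (27, 11) + (11, 22). λ = (22 - 11)/(11 - 27) ≡ 11/13 mod 29. 13⁻¹ ≡ 9 (mod 29) since 13·9 = 117 ≡ 1, so λ ≡ 12.
  x = λ² - 27 - 11 = 144 - 38 ≡ 19; y = λ·(27 - 19) - 11 ≡ 27. → (19, 27)
3G = (19, 27).
Next 2H:
Repeated addition: build up to 2H.
2H: tangent at (21, 18): λ = (3·21² + 3)/(2·18) ≡ 21/7. 7⁻¹ ≡ 25 (mod 29), so λ ≡ 21·25 ≡ 3.
  x = λ² - 21 - 21 = 9 - 42 ≡ 25; y = λ·(21 - 25) - 18 ≡ 28. → (25, 28)
2H = (25, 28).
Finally 3G + 2H:
(19, 27) + (25, 28). λ = (28 - 27)/(25 - 19) ≡ 1/6 mod 29. 6⁻¹ ≡ 5 (mod 29) since 6·5 = 30 ≡ 1, so λ ≡ 5.
  x = λ² - 19 - 25 = 25 - 44 ≡ 10; y = λ·(19 - 10) - 27 ≡ 18. → (10, 18)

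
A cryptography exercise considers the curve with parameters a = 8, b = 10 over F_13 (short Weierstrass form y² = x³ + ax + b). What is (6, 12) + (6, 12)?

(11, 5)

tangent at (6, 12): λ = (3·6² + 8)/(2·12) ≡ 12/11. 11⁻¹ ≡ 6 (mod 13), so λ ≡ 12·6 ≡ 7.
  x = λ² - 6 - 6 = 49 - 12 ≡ 11; y = λ·(6 - 11) - 12 ≡ 5. → (11, 5)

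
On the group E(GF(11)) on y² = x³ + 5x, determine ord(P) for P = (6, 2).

12

2P: tangent at (6, 2): λ = (3·6² + 5)/(2·2) ≡ 3/4. 4⁻¹ ≡ 3 (mod 11), so λ ≡ 3·3 ≡ 9.
  x = λ² - 6 - 6 = 81 - 12 ≡ 3; y = λ·(6 - 3) - 2 ≡ 3. → (3, 3)
3P: (3, 3) + (6, 2). λ = (2 - 3)/(6 - 3) ≡ 10/3 mod 11. 3⁻¹ ≡ 4 (mod 11) since 3·4 = 12 ≡ 1, so λ ≡ 7.
  x = λ² - 3 - 6 = 49 - 9 ≡ 7; y = λ·(3 - 7) - 3 ≡ 2. → (7, 2)
4P: (7, 2) + (6, 2). λ = (2 - 2)/(6 - 7) ≡ 0/10 mod 11. 10⁻¹ ≡ 10 (mod 11) since 10·10 = 100 ≡ 1, so λ ≡ 0.
  x = λ² - 7 - 6 = 0 - 13 ≡ 9; y = λ·(7 - 9) - 2 ≡ 9. → (9, 9)
5P: (9, 9) + (6, 2). λ = (2 - 9)/(6 - 9) ≡ 4/8 mod 11. 8⁻¹ ≡ 7 (mod 11), so λ ≡ 6.
  x = λ² - 9 - 6 = 36 - 15 ≡ 10; y = λ·(9 - 10) - 9 ≡ 7. → (10, 7)
6P: (10, 7) + (6, 2). λ = (2 - 7)/(6 - 10) ≡ 6/7 mod 11. 7⁻¹ ≡ 8 (mod 11), so λ ≡ 4.
  x = λ² - 10 - 6 = 16 - 16 ≡ 0; y = λ·(10 - 0) - 7 ≡ 0. → (0, 0)
7P: (0, 0) + (6, 2). λ = (2 - 0)/(6 - 0) ≡ 2/6 mod 11. 6⁻¹ ≡ 2 (mod 11), so λ ≡ 4.
  x = λ² - 0 - 6 = 16 - 6 ≡ 10; y = λ·(0 - 10) - 0 ≡ 4. → (10, 4)
8P: (10, 4) + (6, 2). λ = (2 - 4)/(6 - 10) ≡ 9/7 mod 11. 7⁻¹ ≡ 8 (mod 11) since 7·8 = 56 ≡ 1, so λ ≡ 6.
  x = λ² - 10 - 6 = 36 - 16 ≡ 9; y = λ·(10 - 9) - 4 ≡ 2. → (9, 2)
9P: (9, 2) + (6, 2). λ = (2 - 2)/(6 - 9) ≡ 0/8 mod 11. 8⁻¹ ≡ 7 (mod 11), so λ ≡ 0.
  x = λ² - 9 - 6 = 0 - 15 ≡ 7; y = λ·(9 - 7) - 2 ≡ 9. → (7, 9)
10P: (7, 9) + (6, 2). λ = (2 - 9)/(6 - 7) ≡ 4/10 mod 11. 10⁻¹ ≡ 10 (mod 11), so λ ≡ 7.
  x = λ² - 7 - 6 = 49 - 13 ≡ 3; y = λ·(7 - 3) - 9 ≡ 8. → (3, 8)
11P: (3, 8) + (6, 2). λ = (2 - 8)/(6 - 3) ≡ 5/3 mod 11. 3⁻¹ ≡ 4 (mod 11) since 3·4 = 12 ≡ 1, so λ ≡ 9.
  x = λ² - 3 - 6 = 81 - 9 ≡ 6; y = λ·(3 - 6) - 8 ≡ 9. → (6, 9)
12P: (6, 9) + (6, 2): same x and y₁ ≡ -y₂, so the sum is 𝒪.
12P = 𝒪, so the order is 12.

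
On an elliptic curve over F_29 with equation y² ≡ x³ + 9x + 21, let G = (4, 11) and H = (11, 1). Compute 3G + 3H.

O

First 3G:
Repeated addition: build up to 3G.
2G: tangent at (4, 11): λ = (3·4² + 9)/(2·11) ≡ 28/22. 22⁻¹ ≡ 4 (mod 29), so λ ≡ 28·4 ≡ 25.
  x = λ² - 4 - 4 = 625 - 8 ≡ 8; y = λ·(4 - 8) - 11 ≡ 5. → (8, 5)
3G: (8, 5) + (4, 11). λ = (11 - 5)/(4 - 8) ≡ 6/25 mod 29. 25⁻¹ ≡ 7 (mod 29) since 25·7 = 175 ≡ 1, so λ ≡ 13.
  x = λ² - 8 - 4 = 169 - 12 ≡ 12; y = λ·(8 - 12) - 5 ≡ 1. → (12, 1)
3G = (12, 1).
Next 3H:
Repeated addition: build up to 3H.
2H: tangent at (11, 1): λ = (3·11² + 9)/(2·1) ≡ 24/2. 2⁻¹ ≡ 15 (mod 29) since 2·15 = 30 ≡ 1, so λ ≡ 24·15 ≡ 12.
  x = λ² - 11 - 11 = 144 - 22 ≡ 6; y = λ·(11 - 6) - 1 ≡ 1. → (6, 1)
3H: (6, 1) + (11, 1). λ = (1 - 1)/(11 - 6) ≡ 0/5 mod 29. 5⁻¹ ≡ 6 (mod 29), so λ ≡ 0.
  x = λ² - 6 - 11 = 0 - 17 ≡ 12; y = λ·(6 - 12) - 1 ≡ 28. → (12, 28)
3H = (12, 28).
Finally 3G + 3H:
(12, 1) + (12, 28): same x and y₁ ≡ -y₂, so the sum is O.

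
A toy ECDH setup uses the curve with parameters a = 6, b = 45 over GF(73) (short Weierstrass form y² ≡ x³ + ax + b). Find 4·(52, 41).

Write Q = (52, 41).
Repeated addition: build up to 4Q.
2Q: tangent at (52, 41): λ = (3·52² + 6)/(2·41) ≡ 15/9. 9⁻¹ ≡ 65 (mod 73), so λ ≡ 15·65 ≡ 26.
  x = λ² - 52 - 52 = 676 - 104 ≡ 61; y = λ·(52 - 61) - 41 ≡ 17. → (61, 17)
3Q: (61, 17) + (52, 41). λ = (41 - 17)/(52 - 61) ≡ 24/64 mod 73. 64⁻¹ ≡ 8 (mod 73) since 64·8 = 512 ≡ 1, so λ ≡ 46.
  x = λ² - 61 - 52 = 2116 - 113 ≡ 32; y = λ·(61 - 32) - 17 ≡ 3. → (32, 3)
4Q: (32, 3) + (52, 41). λ = (41 - 3)/(52 - 32) ≡ 38/20 mod 73. 20⁻¹ ≡ 11 (mod 73), so λ ≡ 53.
  x = λ² - 32 - 52 = 2809 - 84 ≡ 24; y = λ·(32 - 24) - 3 ≡ 56. → (24, 56)

(24, 56)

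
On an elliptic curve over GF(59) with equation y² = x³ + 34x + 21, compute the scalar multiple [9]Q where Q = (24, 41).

(15, 22)

Repeated addition: build up to 9Q.
2Q: tangent at (24, 41): λ = (3·24² + 34)/(2·41) ≡ 51/23. 23⁻¹ ≡ 18 (mod 59) since 23·18 = 414 ≡ 1, so λ ≡ 51·18 ≡ 33.
  x = λ² - 24 - 24 = 1089 - 48 ≡ 38; y = λ·(24 - 38) - 41 ≡ 28. → (38, 28)
3Q: (38, 28) + (24, 41). λ = (41 - 28)/(24 - 38) ≡ 13/45 mod 59. 45⁻¹ ≡ 21 (mod 59), so λ ≡ 37.
  x = λ² - 38 - 24 = 1369 - 62 ≡ 9; y = λ·(38 - 9) - 28 ≡ 42. → (9, 42)
4Q: (9, 42) + (24, 41). λ = (41 - 42)/(24 - 9) ≡ 58/15 mod 59. 15⁻¹ ≡ 4 (mod 59), so λ ≡ 55.
  x = λ² - 9 - 24 = 3025 - 33 ≡ 42; y = λ·(9 - 42) - 42 ≡ 31. → (42, 31)
5Q: (42, 31) + (24, 41). λ = (41 - 31)/(24 - 42) ≡ 10/41 mod 59. 41⁻¹ ≡ 36 (mod 59), so λ ≡ 6.
  x = λ² - 42 - 24 = 36 - 66 ≡ 29; y = λ·(42 - 29) - 31 ≡ 47. → (29, 47)
6Q: (29, 47) + (24, 41). λ = (41 - 47)/(24 - 29) ≡ 53/54 mod 59. 54⁻¹ ≡ 47 (mod 59), so λ ≡ 13.
  x = λ² - 29 - 24 = 169 - 53 ≡ 57; y = λ·(29 - 57) - 47 ≡ 2. → (57, 2)
7Q: (57, 2) + (24, 41). λ = (41 - 2)/(24 - 57) ≡ 39/26 mod 59. 26⁻¹ ≡ 25 (mod 59) since 26·25 = 650 ≡ 1, so λ ≡ 31.
  x = λ² - 57 - 24 = 961 - 81 ≡ 54; y = λ·(57 - 54) - 2 ≡ 32. → (54, 32)
8Q: (54, 32) + (24, 41). λ = (41 - 32)/(24 - 54) ≡ 9/29 mod 59. 29⁻¹ ≡ 57 (mod 59), so λ ≡ 41.
  x = λ² - 54 - 24 = 1681 - 78 ≡ 10; y = λ·(54 - 10) - 32 ≡ 2. → (10, 2)
9Q: (10, 2) + (24, 41). λ = (41 - 2)/(24 - 10) ≡ 39/14 mod 59. 14⁻¹ ≡ 38 (mod 59) since 14·38 = 532 ≡ 1, so λ ≡ 7.
  x = λ² - 10 - 24 = 49 - 34 ≡ 15; y = λ·(10 - 15) - 2 ≡ 22. → (15, 22)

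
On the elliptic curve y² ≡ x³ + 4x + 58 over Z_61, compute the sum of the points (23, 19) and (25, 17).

(23, 19) + (25, 17). λ = (17 - 19)/(25 - 23) ≡ 59/2 mod 61. 2⁻¹ ≡ 31 (mod 61), so λ ≡ 60.
  x = λ² - 23 - 25 = 3600 - 48 ≡ 14; y = λ·(23 - 14) - 19 ≡ 33. → (14, 33)

(14, 33)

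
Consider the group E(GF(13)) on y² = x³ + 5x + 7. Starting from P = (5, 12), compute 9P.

Repeated addition: build up to 9P.
2P: tangent at (5, 12): λ = (3·5² + 5)/(2·12) ≡ 2/11. 11⁻¹ ≡ 6 (mod 13), so λ ≡ 2·6 ≡ 12.
  x = λ² - 5 - 5 = 144 - 10 ≡ 4; y = λ·(5 - 4) - 12 ≡ 0. → (4, 0)
3P: (4, 0) + (5, 12). λ = (12 - 0)/(5 - 4) ≡ 12/1 mod 13. 1⁻¹ ≡ 1 (mod 13), so λ ≡ 12.
  x = λ² - 4 - 5 = 144 - 9 ≡ 5; y = λ·(4 - 5) - 0 ≡ 1. → (5, 1)
4P: (5, 1) + (5, 12): same x and y₁ ≡ -y₂, so the sum is O.
5P: O + (5, 12) = (5, 12) (identity).
6P: tangent at (5, 12): λ = (3·5² + 5)/(2·12) ≡ 2/11. 11⁻¹ ≡ 6 (mod 13) since 11·6 = 66 ≡ 1, so λ ≡ 2·6 ≡ 12.
  x = λ² - 5 - 5 = 144 - 10 ≡ 4; y = λ·(5 - 4) - 12 ≡ 0. → (4, 0)
7P: (4, 0) + (5, 12). λ = (12 - 0)/(5 - 4) ≡ 12/1 mod 13. 1⁻¹ ≡ 1 (mod 13), so λ ≡ 12.
  x = λ² - 4 - 5 = 144 - 9 ≡ 5; y = λ·(4 - 5) - 0 ≡ 1. → (5, 1)
8P: (5, 1) + (5, 12): same x and y₁ ≡ -y₂, so the sum is O.
9P: O + (5, 12) = (5, 12) (identity).

(5, 12)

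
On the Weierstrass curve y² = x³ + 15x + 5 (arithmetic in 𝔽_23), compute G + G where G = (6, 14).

(20, 5)

tangent at (6, 14): λ = (3·6² + 15)/(2·14) ≡ 8/5. 5⁻¹ ≡ 14 (mod 23), so λ ≡ 8·14 ≡ 20.
  x = λ² - 6 - 6 = 400 - 12 ≡ 20; y = λ·(6 - 20) - 14 ≡ 5. → (20, 5)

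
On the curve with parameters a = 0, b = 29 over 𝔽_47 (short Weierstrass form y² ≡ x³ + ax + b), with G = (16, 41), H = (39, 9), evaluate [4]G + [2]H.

(26, 36)

First 4G:
Double-and-add on 4 = (100)₂. Start with G = (16, 41) for the leading 1-bit.
double: tangent at (16, 41): λ = (3·16² + 0)/(2·41) ≡ 16/35. 35⁻¹ ≡ 43 (mod 47), so λ ≡ 16·43 ≡ 30.
  x = λ² - 16 - 16 = 900 - 32 ≡ 22; y = λ·(16 - 22) - 41 ≡ 14. → (22, 14)
double: tangent at (22, 14): λ = (3·22² + 0)/(2·14) ≡ 42/28. 28⁻¹ ≡ 42 (mod 47) since 28·42 = 1176 ≡ 1, so λ ≡ 42·42 ≡ 25.
  x = λ² - 22 - 22 = 625 - 44 ≡ 17; y = λ·(22 - 17) - 14 ≡ 17. → (17, 17)
4G = (17, 17).
Next 2H:
Repeated addition: build up to 2H.
2H: tangent at (39, 9): λ = (3·39² + 0)/(2·9) ≡ 4/18. 18⁻¹ ≡ 34 (mod 47) since 18·34 = 612 ≡ 1, so λ ≡ 4·34 ≡ 42.
  x = λ² - 39 - 39 = 1764 - 78 ≡ 41; y = λ·(39 - 41) - 9 ≡ 1. → (41, 1)
2H = (41, 1).
Finally 4G + 2H:
(17, 17) + (41, 1). λ = (1 - 17)/(41 - 17) ≡ 31/24 mod 47. 24⁻¹ ≡ 2 (mod 47), so λ ≡ 15.
  x = λ² - 17 - 41 = 225 - 58 ≡ 26; y = λ·(17 - 26) - 17 ≡ 36. → (26, 36)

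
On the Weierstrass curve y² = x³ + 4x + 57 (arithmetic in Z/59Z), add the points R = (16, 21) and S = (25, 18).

(5, 54)

(16, 21) + (25, 18). λ = (18 - 21)/(25 - 16) ≡ 56/9 mod 59. 9⁻¹ ≡ 46 (mod 59), so λ ≡ 39.
  x = λ² - 16 - 25 = 1521 - 41 ≡ 5; y = λ·(16 - 5) - 21 ≡ 54. → (5, 54)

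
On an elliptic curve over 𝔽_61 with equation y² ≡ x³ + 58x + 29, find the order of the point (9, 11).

2P: tangent at (9, 11): λ = (3·9² + 58)/(2·11) ≡ 57/22. 22⁻¹ ≡ 25 (mod 61), so λ ≡ 57·25 ≡ 22.
  x = λ² - 9 - 9 = 484 - 18 ≡ 39; y = λ·(9 - 39) - 11 ≡ 0. → (39, 0)
3P: (39, 0) + (9, 11). λ = (11 - 0)/(9 - 39) ≡ 11/31 mod 61. 31⁻¹ ≡ 2 (mod 61), so λ ≡ 22.
  x = λ² - 39 - 9 = 484 - 48 ≡ 9; y = λ·(39 - 9) - 0 ≡ 50. → (9, 50)
4P: (9, 50) + (9, 11): same x and y₁ ≡ -y₂, so the sum is O.
4P = O, so the order is 4.

4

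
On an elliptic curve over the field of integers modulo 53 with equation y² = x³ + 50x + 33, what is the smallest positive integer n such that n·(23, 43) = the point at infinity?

2P: tangent at (23, 43): λ = (3·23² + 50)/(2·43) ≡ 47/33. 33⁻¹ ≡ 45 (mod 53), so λ ≡ 47·45 ≡ 48.
  x = λ² - 23 - 23 = 2304 - 46 ≡ 32; y = λ·(23 - 32) - 43 ≡ 2. → (32, 2)
3P: (32, 2) + (23, 43). λ = (43 - 2)/(23 - 32) ≡ 41/44 mod 53. 44⁻¹ ≡ 47 (mod 53) since 44·47 = 2068 ≡ 1, so λ ≡ 19.
  x = λ² - 32 - 23 = 361 - 55 ≡ 41; y = λ·(32 - 41) - 2 ≡ 39. → (41, 39)
4P: (41, 39) + (23, 43). λ = (43 - 39)/(23 - 41) ≡ 4/35 mod 53. 35⁻¹ ≡ 50 (mod 53), so λ ≡ 41.
  x = λ² - 41 - 23 = 1681 - 64 ≡ 27; y = λ·(41 - 27) - 39 ≡ 5. → (27, 5)
5P: (27, 5) + (23, 43). λ = (43 - 5)/(23 - 27) ≡ 38/49 mod 53. 49⁻¹ ≡ 13 (mod 53), so λ ≡ 17.
  x = λ² - 27 - 23 = 289 - 50 ≡ 27; y = λ·(27 - 27) - 5 ≡ 48. → (27, 48)
6P: (27, 48) + (23, 43). λ = (43 - 48)/(23 - 27) ≡ 48/49 mod 53. 49⁻¹ ≡ 13 (mod 53) since 49·13 = 637 ≡ 1, so λ ≡ 41.
  x = λ² - 27 - 23 = 1681 - 50 ≡ 41; y = λ·(27 - 41) - 48 ≡ 14. → (41, 14)
7P: (41, 14) + (23, 43). λ = (43 - 14)/(23 - 41) ≡ 29/35 mod 53. 35⁻¹ ≡ 50 (mod 53), so λ ≡ 19.
  x = λ² - 41 - 23 = 361 - 64 ≡ 32; y = λ·(41 - 32) - 14 ≡ 51. → (32, 51)
8P: (32, 51) + (23, 43). λ = (43 - 51)/(23 - 32) ≡ 45/44 mod 53. 44⁻¹ ≡ 47 (mod 53) since 44·47 = 2068 ≡ 1, so λ ≡ 48.
  x = λ² - 32 - 23 = 2304 - 55 ≡ 23; y = λ·(32 - 23) - 51 ≡ 10. → (23, 10)
9P: (23, 10) + (23, 43): same x and y₁ ≡ -y₂, so the sum is the point at infinity.
9P = the point at infinity, so the order is 9.

9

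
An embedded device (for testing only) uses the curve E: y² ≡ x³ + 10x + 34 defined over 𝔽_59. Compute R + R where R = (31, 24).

tangent at (31, 24): λ = (3·31² + 10)/(2·24) ≡ 2/48. 48⁻¹ ≡ 16 (mod 59), so λ ≡ 2·16 ≡ 32.
  x = λ² - 31 - 31 = 1024 - 62 ≡ 18; y = λ·(31 - 18) - 24 ≡ 38. → (18, 38)

(18, 38)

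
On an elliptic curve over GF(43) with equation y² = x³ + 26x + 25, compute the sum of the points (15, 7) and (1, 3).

(15, 7) + (1, 3). λ = (3 - 7)/(1 - 15) ≡ 39/29 mod 43. 29⁻¹ ≡ 3 (mod 43), so λ ≡ 31.
  x = λ² - 15 - 1 = 961 - 16 ≡ 42; y = λ·(15 - 42) - 7 ≡ 16. → (42, 16)

(42, 16)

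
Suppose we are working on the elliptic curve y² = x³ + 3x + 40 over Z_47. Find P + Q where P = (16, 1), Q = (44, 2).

(16, 1) + (44, 2). λ = (2 - 1)/(44 - 16) ≡ 1/28 mod 47. 28⁻¹ ≡ 42 (mod 47), so λ ≡ 42.
  x = λ² - 16 - 44 = 1764 - 60 ≡ 12; y = λ·(16 - 12) - 1 ≡ 26. → (12, 26)

(12, 26)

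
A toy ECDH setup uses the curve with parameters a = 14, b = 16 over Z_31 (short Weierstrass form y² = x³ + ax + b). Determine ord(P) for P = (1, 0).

2P: (1, 0) + (1, 0): same x and y₁ ≡ -y₂, so the sum is ∞.
2P = ∞, so the order is 2.

2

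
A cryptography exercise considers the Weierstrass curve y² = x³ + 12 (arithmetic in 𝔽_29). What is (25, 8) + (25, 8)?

(17, 16)

tangent at (25, 8): λ = (3·25² + 0)/(2·8) ≡ 19/16. 16⁻¹ ≡ 20 (mod 29), so λ ≡ 19·20 ≡ 3.
  x = λ² - 25 - 25 = 9 - 50 ≡ 17; y = λ·(25 - 17) - 8 ≡ 16. → (17, 16)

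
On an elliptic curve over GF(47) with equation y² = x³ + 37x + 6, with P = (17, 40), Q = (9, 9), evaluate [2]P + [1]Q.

First 2P:
Repeated addition: build up to 2P.
2P: tangent at (17, 40): λ = (3·17² + 37)/(2·40) ≡ 11/33. 33⁻¹ ≡ 10 (mod 47) since 33·10 = 330 ≡ 1, so λ ≡ 11·10 ≡ 16.
  x = λ² - 17 - 17 = 256 - 34 ≡ 34; y = λ·(17 - 34) - 40 ≡ 17. → (34, 17)
2P = (34, 17).
Finally 2P + Q:
(34, 17) + (9, 9). λ = (9 - 17)/(9 - 34) ≡ 39/22 mod 47. 22⁻¹ ≡ 15 (mod 47), so λ ≡ 21.
  x = λ² - 34 - 9 = 441 - 43 ≡ 22; y = λ·(34 - 22) - 17 ≡ 0. → (22, 0)

(22, 0)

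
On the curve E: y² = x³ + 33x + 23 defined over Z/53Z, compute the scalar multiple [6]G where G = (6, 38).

(25, 34)

Repeated addition: build up to 6G.
2G: tangent at (6, 38): λ = (3·6² + 33)/(2·38) ≡ 35/23. 23⁻¹ ≡ 30 (mod 53), so λ ≡ 35·30 ≡ 43.
  x = λ² - 6 - 6 = 1849 - 12 ≡ 35; y = λ·(6 - 35) - 38 ≡ 40. → (35, 40)
3G: (35, 40) + (6, 38). λ = (38 - 40)/(6 - 35) ≡ 51/24 mod 53. 24⁻¹ ≡ 42 (mod 53) since 24·42 = 1008 ≡ 1, so λ ≡ 22.
  x = λ² - 35 - 6 = 484 - 41 ≡ 19; y = λ·(35 - 19) - 40 ≡ 47. → (19, 47)
4G: (19, 47) + (6, 38). λ = (38 - 47)/(6 - 19) ≡ 44/40 mod 53. 40⁻¹ ≡ 4 (mod 53), so λ ≡ 17.
  x = λ² - 19 - 6 = 289 - 25 ≡ 52; y = λ·(19 - 52) - 47 ≡ 28. → (52, 28)
5G: (52, 28) + (6, 38). λ = (38 - 28)/(6 - 52) ≡ 10/7 mod 53. 7⁻¹ ≡ 38 (mod 53), so λ ≡ 9.
  x = λ² - 52 - 6 = 81 - 58 ≡ 23; y = λ·(52 - 23) - 28 ≡ 21. → (23, 21)
6G: (23, 21) + (6, 38). λ = (38 - 21)/(6 - 23) ≡ 17/36 mod 53. 36⁻¹ ≡ 28 (mod 53) since 36·28 = 1008 ≡ 1, so λ ≡ 52.
  x = λ² - 23 - 6 = 2704 - 29 ≡ 25; y = λ·(23 - 25) - 21 ≡ 34. → (25, 34)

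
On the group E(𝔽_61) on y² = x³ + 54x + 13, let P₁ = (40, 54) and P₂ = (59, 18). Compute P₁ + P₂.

(40, 54) + (59, 18). λ = (18 - 54)/(59 - 40) ≡ 25/19 mod 61. 19⁻¹ ≡ 45 (mod 61) since 19·45 = 855 ≡ 1, so λ ≡ 27.
  x = λ² - 40 - 59 = 729 - 99 ≡ 20; y = λ·(40 - 20) - 54 ≡ 59. → (20, 59)

(20, 59)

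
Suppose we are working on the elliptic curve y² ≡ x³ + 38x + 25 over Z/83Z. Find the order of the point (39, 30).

12

2P: tangent at (39, 30): λ = (3·39² + 38)/(2·30) ≡ 36/60. 60⁻¹ ≡ 18 (mod 83) since 60·18 = 1080 ≡ 1, so λ ≡ 36·18 ≡ 67.
  x = λ² - 39 - 39 = 4489 - 78 ≡ 12; y = λ·(39 - 12) - 30 ≡ 36. → (12, 36)
3P: (12, 36) + (39, 30). λ = (30 - 36)/(39 - 12) ≡ 77/27 mod 83. 27⁻¹ ≡ 40 (mod 83), so λ ≡ 9.
  x = λ² - 12 - 39 = 81 - 51 ≡ 30; y = λ·(12 - 30) - 36 ≡ 51. → (30, 51)
4P: (30, 51) + (39, 30). λ = (30 - 51)/(39 - 30) ≡ 62/9 mod 83. 9⁻¹ ≡ 37 (mod 83), so λ ≡ 53.
  x = λ² - 30 - 39 = 2809 - 69 ≡ 1; y = λ·(30 - 1) - 51 ≡ 75. → (1, 75)
5P: (1, 75) + (39, 30). λ = (30 - 75)/(39 - 1) ≡ 38/38 mod 83. 38⁻¹ ≡ 59 (mod 83) since 38·59 = 2242 ≡ 1, so λ ≡ 1.
  x = λ² - 1 - 39 = 1 - 40 ≡ 44; y = λ·(1 - 44) - 75 ≡ 48. → (44, 48)
6P: (44, 48) + (39, 30). λ = (30 - 48)/(39 - 44) ≡ 65/78 mod 83. 78⁻¹ ≡ 33 (mod 83), so λ ≡ 70.
  x = λ² - 44 - 39 = 4900 - 83 ≡ 3; y = λ·(44 - 3) - 48 ≡ 0. → (3, 0)
7P: (3, 0) + (39, 30). λ = (30 - 0)/(39 - 3) ≡ 30/36 mod 83. 36⁻¹ ≡ 30 (mod 83), so λ ≡ 70.
  x = λ² - 3 - 39 = 4900 - 42 ≡ 44; y = λ·(3 - 44) - 0 ≡ 35. → (44, 35)
8P: (44, 35) + (39, 30). λ = (30 - 35)/(39 - 44) ≡ 78/78 mod 83. 78⁻¹ ≡ 33 (mod 83) since 78·33 = 2574 ≡ 1, so λ ≡ 1.
  x = λ² - 44 - 39 = 1 - 83 ≡ 1; y = λ·(44 - 1) - 35 ≡ 8. → (1, 8)
9P: (1, 8) + (39, 30). λ = (30 - 8)/(39 - 1) ≡ 22/38 mod 83. 38⁻¹ ≡ 59 (mod 83), so λ ≡ 53.
  x = λ² - 1 - 39 = 2809 - 40 ≡ 30; y = λ·(1 - 30) - 8 ≡ 32. → (30, 32)
10P: (30, 32) + (39, 30). λ = (30 - 32)/(39 - 30) ≡ 81/9 mod 83. 9⁻¹ ≡ 37 (mod 83), so λ ≡ 9.
  x = λ² - 30 - 39 = 81 - 69 ≡ 12; y = λ·(30 - 12) - 32 ≡ 47. → (12, 47)
11P: (12, 47) + (39, 30). λ = (30 - 47)/(39 - 12) ≡ 66/27 mod 83. 27⁻¹ ≡ 40 (mod 83) since 27·40 = 1080 ≡ 1, so λ ≡ 67.
  x = λ² - 12 - 39 = 4489 - 51 ≡ 39; y = λ·(12 - 39) - 47 ≡ 53. → (39, 53)
12P: (39, 53) + (39, 30): same x and y₁ ≡ -y₂, so the sum is O.
12P = O, so the order is 12.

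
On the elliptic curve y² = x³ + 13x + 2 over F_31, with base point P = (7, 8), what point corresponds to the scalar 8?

Repeated addition: build up to 8P.
2P: tangent at (7, 8): λ = (3·7² + 13)/(2·8) ≡ 5/16. 16⁻¹ ≡ 2 (mod 31) since 16·2 = 32 ≡ 1, so λ ≡ 5·2 ≡ 10.
  x = λ² - 7 - 7 = 100 - 14 ≡ 24; y = λ·(7 - 24) - 8 ≡ 8. → (24, 8)
3P: (24, 8) + (7, 8). λ = (8 - 8)/(7 - 24) ≡ 0/14 mod 31. 14⁻¹ ≡ 20 (mod 31) since 14·20 = 280 ≡ 1, so λ ≡ 0.
  x = λ² - 24 - 7 = 0 - 31 ≡ 0; y = λ·(24 - 0) - 8 ≡ 23. → (0, 23)
4P: (0, 23) + (7, 8). λ = (8 - 23)/(7 - 0) ≡ 16/7 mod 31. 7⁻¹ ≡ 9 (mod 31) since 7·9 = 63 ≡ 1, so λ ≡ 20.
  x = λ² - 0 - 7 = 400 - 7 ≡ 21; y = λ·(0 - 21) - 23 ≡ 22. → (21, 22)
5P: (21, 22) + (7, 8). λ = (8 - 22)/(7 - 21) ≡ 17/17 mod 31. 17⁻¹ ≡ 11 (mod 31) since 17·11 = 187 ≡ 1, so λ ≡ 1.
  x = λ² - 21 - 7 = 1 - 28 ≡ 4; y = λ·(21 - 4) - 22 ≡ 26. → (4, 26)
6P: (4, 26) + (7, 8). λ = (8 - 26)/(7 - 4) ≡ 13/3 mod 31. 3⁻¹ ≡ 21 (mod 31), so λ ≡ 25.
  x = λ² - 4 - 7 = 625 - 11 ≡ 25; y = λ·(4 - 25) - 26 ≡ 7. → (25, 7)
7P: (25, 7) + (7, 8). λ = (8 - 7)/(7 - 25) ≡ 1/13 mod 31. 13⁻¹ ≡ 12 (mod 31), so λ ≡ 12.
  x = λ² - 25 - 7 = 144 - 32 ≡ 19; y = λ·(25 - 19) - 7 ≡ 3. → (19, 3)
8P: (19, 3) + (7, 8). λ = (8 - 3)/(7 - 19) ≡ 5/19 mod 31. 19⁻¹ ≡ 18 (mod 31), so λ ≡ 28.
  x = λ² - 19 - 7 = 784 - 26 ≡ 14; y = λ·(19 - 14) - 3 ≡ 13. → (14, 13)

(14, 13)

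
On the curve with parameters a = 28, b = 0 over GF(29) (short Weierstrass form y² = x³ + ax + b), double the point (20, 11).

tangent at (20, 11): λ = (3·20² + 28)/(2·11) ≡ 10/22. 22⁻¹ ≡ 4 (mod 29) since 22·4 = 88 ≡ 1, so λ ≡ 10·4 ≡ 11.
  x = λ² - 20 - 20 = 121 - 40 ≡ 23; y = λ·(20 - 23) - 11 ≡ 14. → (23, 14)

(23, 14)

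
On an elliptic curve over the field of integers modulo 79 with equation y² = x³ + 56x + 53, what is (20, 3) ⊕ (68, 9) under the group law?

(20, 3) + (68, 9). λ = (9 - 3)/(68 - 20) ≡ 6/48 mod 79. 48⁻¹ ≡ 28 (mod 79), so λ ≡ 10.
  x = λ² - 20 - 68 = 100 - 88 ≡ 12; y = λ·(20 - 12) - 3 ≡ 77. → (12, 77)

(12, 77)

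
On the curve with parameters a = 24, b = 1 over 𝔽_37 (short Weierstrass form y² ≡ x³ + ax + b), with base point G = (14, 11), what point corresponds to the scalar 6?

(1, 27)

Repeated addition: build up to 6G.
2G: tangent at (14, 11): λ = (3·14² + 24)/(2·11) ≡ 20/22. 22⁻¹ ≡ 32 (mod 37), so λ ≡ 20·32 ≡ 11.
  x = λ² - 14 - 14 = 121 - 28 ≡ 19; y = λ·(14 - 19) - 11 ≡ 8. → (19, 8)
3G: (19, 8) + (14, 11). λ = (11 - 8)/(14 - 19) ≡ 3/32 mod 37. 32⁻¹ ≡ 22 (mod 37), so λ ≡ 29.
  x = λ² - 19 - 14 = 841 - 33 ≡ 31; y = λ·(19 - 31) - 8 ≡ 14. → (31, 14)
4G: (31, 14) + (14, 11). λ = (11 - 14)/(14 - 31) ≡ 34/20 mod 37. 20⁻¹ ≡ 13 (mod 37), so λ ≡ 35.
  x = λ² - 31 - 14 = 1225 - 45 ≡ 33; y = λ·(31 - 33) - 14 ≡ 27. → (33, 27)
5G: (33, 27) + (14, 11). λ = (11 - 27)/(14 - 33) ≡ 21/18 mod 37. 18⁻¹ ≡ 35 (mod 37) since 18·35 = 630 ≡ 1, so λ ≡ 32.
  x = λ² - 33 - 14 = 1024 - 47 ≡ 15; y = λ·(33 - 15) - 27 ≡ 31. → (15, 31)
6G: (15, 31) + (14, 11). λ = (11 - 31)/(14 - 15) ≡ 17/36 mod 37. 36⁻¹ ≡ 36 (mod 37) since 36·36 = 1296 ≡ 1, so λ ≡ 20.
  x = λ² - 15 - 14 = 400 - 29 ≡ 1; y = λ·(15 - 1) - 31 ≡ 27. → (1, 27)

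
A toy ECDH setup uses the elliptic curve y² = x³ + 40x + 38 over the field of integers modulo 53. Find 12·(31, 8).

Write P = (31, 8).
Repeated addition: build up to 12P.
2P: tangent at (31, 8): λ = (3·31² + 40)/(2·8) ≡ 8/16. 16⁻¹ ≡ 10 (mod 53), so λ ≡ 8·10 ≡ 27.
  x = λ² - 31 - 31 = 729 - 62 ≡ 31; y = λ·(31 - 31) - 8 ≡ 45. → (31, 45)
3P: (31, 45) + (31, 8): same x and y₁ ≡ -y₂, so the sum is ∞.
4P: ∞ + (31, 8) = (31, 8) (identity).
5P: tangent at (31, 8): λ = (3·31² + 40)/(2·8) ≡ 8/16. 16⁻¹ ≡ 10 (mod 53) since 16·10 = 160 ≡ 1, so λ ≡ 8·10 ≡ 27.
  x = λ² - 31 - 31 = 729 - 62 ≡ 31; y = λ·(31 - 31) - 8 ≡ 45. → (31, 45)
6P: (31, 45) + (31, 8): same x and y₁ ≡ -y₂, so the sum is ∞.
7P: ∞ + (31, 8) = (31, 8) (identity).
8P: tangent at (31, 8): λ = (3·31² + 40)/(2·8) ≡ 8/16. 16⁻¹ ≡ 10 (mod 53), so λ ≡ 8·10 ≡ 27.
  x = λ² - 31 - 31 = 729 - 62 ≡ 31; y = λ·(31 - 31) - 8 ≡ 45. → (31, 45)
9P: (31, 45) + (31, 8): same x and y₁ ≡ -y₂, so the sum is ∞.
10P: ∞ + (31, 8) = (31, 8) (identity).
11P: tangent at (31, 8): λ = (3·31² + 40)/(2·8) ≡ 8/16. 16⁻¹ ≡ 10 (mod 53), so λ ≡ 8·10 ≡ 27.
  x = λ² - 31 - 31 = 729 - 62 ≡ 31; y = λ·(31 - 31) - 8 ≡ 45. → (31, 45)
12P: (31, 45) + (31, 8): same x and y₁ ≡ -y₂, so the sum is ∞.

O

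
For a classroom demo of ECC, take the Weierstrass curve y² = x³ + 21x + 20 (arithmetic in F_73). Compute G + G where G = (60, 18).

(14, 24)

tangent at (60, 18): λ = (3·60² + 21)/(2·18) ≡ 17/36. 36⁻¹ ≡ 71 (mod 73), so λ ≡ 17·71 ≡ 39.
  x = λ² - 60 - 60 = 1521 - 120 ≡ 14; y = λ·(60 - 14) - 18 ≡ 24. → (14, 24)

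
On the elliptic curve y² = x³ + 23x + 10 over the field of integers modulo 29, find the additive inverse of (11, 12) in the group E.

(11, 17)

-(11, 12) = (11, -12 mod 29) = (11, 17).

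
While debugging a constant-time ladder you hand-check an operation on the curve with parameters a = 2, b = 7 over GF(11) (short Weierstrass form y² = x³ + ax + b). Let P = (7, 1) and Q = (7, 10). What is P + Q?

O

The two points share x = 7 and their y-coordinates satisfy 1 + 10 ≡ 0 (mod 11), so they are inverses. Their sum is O.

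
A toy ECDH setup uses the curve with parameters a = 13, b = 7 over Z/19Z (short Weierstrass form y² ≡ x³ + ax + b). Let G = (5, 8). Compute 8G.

Double-and-add on 8 = (1000)₂. Start with G = (5, 8) for the leading 1-bit.
double: tangent at (5, 8): λ = (3·5² + 13)/(2·8) ≡ 12/16. 16⁻¹ ≡ 6 (mod 19) since 16·6 = 96 ≡ 1, so λ ≡ 12·6 ≡ 15.
  x = λ² - 5 - 5 = 225 - 10 ≡ 6; y = λ·(5 - 6) - 8 ≡ 15. → (6, 15)
double: tangent at (6, 15): λ = (3·6² + 13)/(2·15) ≡ 7/11. 11⁻¹ ≡ 7 (mod 19), so λ ≡ 7·7 ≡ 11.
  x = λ² - 6 - 6 = 121 - 12 ≡ 14; y = λ·(6 - 14) - 15 ≡ 11. → (14, 11)
double: tangent at (14, 11): λ = (3·14² + 13)/(2·11) ≡ 12/3. 3⁻¹ ≡ 13 (mod 19), so λ ≡ 12·13 ≡ 4.
  x = λ² - 14 - 14 = 16 - 28 ≡ 7; y = λ·(14 - 7) - 11 ≡ 17. → (7, 17)

(7, 17)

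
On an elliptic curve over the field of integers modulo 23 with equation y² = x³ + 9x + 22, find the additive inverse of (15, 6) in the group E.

-(15, 6) = (15, -6 mod 23) = (15, 17).

(15, 17)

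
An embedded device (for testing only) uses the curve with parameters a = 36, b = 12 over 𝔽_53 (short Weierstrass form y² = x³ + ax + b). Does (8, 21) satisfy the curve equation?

y² = 21² ≡ 17; x³ + 36x + 12 = 812 ≡ 17 (mod 53). 17 = 17.

yes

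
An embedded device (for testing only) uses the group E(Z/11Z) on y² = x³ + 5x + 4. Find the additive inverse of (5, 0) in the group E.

-(5, 0) = (5, -0 mod 11) = (5, 0).

(5, 0)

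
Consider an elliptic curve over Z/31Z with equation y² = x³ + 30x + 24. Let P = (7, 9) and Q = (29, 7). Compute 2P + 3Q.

O

First 2P:
Repeated addition: build up to 2P.
2P: tangent at (7, 9): λ = (3·7² + 30)/(2·9) ≡ 22/18. 18⁻¹ ≡ 19 (mod 31), so λ ≡ 22·19 ≡ 15.
  x = λ² - 7 - 7 = 225 - 14 ≡ 25; y = λ·(7 - 25) - 9 ≡ 0. → (25, 0)
2P = (25, 0).
Next 3Q:
Repeated addition: build up to 3Q.
2Q: tangent at (29, 7): λ = (3·29² + 30)/(2·7) ≡ 11/14. 14⁻¹ ≡ 20 (mod 31) since 14·20 = 280 ≡ 1, so λ ≡ 11·20 ≡ 3.
  x = λ² - 29 - 29 = 9 - 58 ≡ 13; y = λ·(29 - 13) - 7 ≡ 10. → (13, 10)
3Q: (13, 10) + (29, 7). λ = (7 - 10)/(29 - 13) ≡ 28/16 mod 31. 16⁻¹ ≡ 2 (mod 31) since 16·2 = 32 ≡ 1, so λ ≡ 25.
  x = λ² - 13 - 29 = 625 - 42 ≡ 25; y = λ·(13 - 25) - 10 ≡ 0. → (25, 0)
3Q = (25, 0).
Finally 2P + 3Q:
(25, 0) + (25, 0): same x and y₁ ≡ -y₂, so the sum is 𝒪.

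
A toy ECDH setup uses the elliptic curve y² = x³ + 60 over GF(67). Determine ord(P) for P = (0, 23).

2P: tangent at (0, 23): λ = (3·0² + 0)/(2·23) ≡ 0/46. 46⁻¹ ≡ 51 (mod 67), so λ ≡ 0·51 ≡ 0.
  x = λ² - 0 - 0 = 0 - 0 ≡ 0; y = λ·(0 - 0) - 23 ≡ 44. → (0, 44)
3P: (0, 44) + (0, 23): same x and y₁ ≡ -y₂, so the sum is 𝒪.
3P = 𝒪, so the order is 3.

3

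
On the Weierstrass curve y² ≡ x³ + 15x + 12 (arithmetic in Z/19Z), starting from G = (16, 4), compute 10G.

Repeated addition: build up to 10G.
2G: tangent at (16, 4): λ = (3·16² + 15)/(2·4) ≡ 4/8. 8⁻¹ ≡ 12 (mod 19), so λ ≡ 4·12 ≡ 10.
  x = λ² - 16 - 16 = 100 - 32 ≡ 11; y = λ·(16 - 11) - 4 ≡ 8. → (11, 8)
3G: (11, 8) + (16, 4). λ = (4 - 8)/(16 - 11) ≡ 15/5 mod 19. 5⁻¹ ≡ 4 (mod 19), so λ ≡ 3.
  x = λ² - 11 - 16 = 9 - 27 ≡ 1; y = λ·(11 - 1) - 8 ≡ 3. → (1, 3)
4G: (1, 3) + (16, 4). λ = (4 - 3)/(16 - 1) ≡ 1/15 mod 19. 15⁻¹ ≡ 14 (mod 19), so λ ≡ 14.
  x = λ² - 1 - 16 = 196 - 17 ≡ 8; y = λ·(1 - 8) - 3 ≡ 13. → (8, 13)
5G: (8, 13) + (16, 4). λ = (4 - 13)/(16 - 8) ≡ 10/8 mod 19. 8⁻¹ ≡ 12 (mod 19) since 8·12 = 96 ≡ 1, so λ ≡ 6.
  x = λ² - 8 - 16 = 36 - 24 ≡ 12; y = λ·(8 - 12) - 13 ≡ 1. → (12, 1)
6G: (12, 1) + (16, 4). λ = (4 - 1)/(16 - 12) ≡ 3/4 mod 19. 4⁻¹ ≡ 5 (mod 19) since 4·5 = 20 ≡ 1, so λ ≡ 15.
  x = λ² - 12 - 16 = 225 - 28 ≡ 7; y = λ·(12 - 7) - 1 ≡ 17. → (7, 17)
7G: (7, 17) + (16, 4). λ = (4 - 17)/(16 - 7) ≡ 6/9 mod 19. 9⁻¹ ≡ 17 (mod 19), so λ ≡ 7.
  x = λ² - 7 - 16 = 49 - 23 ≡ 7; y = λ·(7 - 7) - 17 ≡ 2. → (7, 2)
8G: (7, 2) + (16, 4). λ = (4 - 2)/(16 - 7) ≡ 2/9 mod 19. 9⁻¹ ≡ 17 (mod 19) since 9·17 = 153 ≡ 1, so λ ≡ 15.
  x = λ² - 7 - 16 = 225 - 23 ≡ 12; y = λ·(7 - 12) - 2 ≡ 18. → (12, 18)
9G: (12, 18) + (16, 4). λ = (4 - 18)/(16 - 12) ≡ 5/4 mod 19. 4⁻¹ ≡ 5 (mod 19), so λ ≡ 6.
  x = λ² - 12 - 16 = 36 - 28 ≡ 8; y = λ·(12 - 8) - 18 ≡ 6. → (8, 6)
10G: (8, 6) + (16, 4). λ = (4 - 6)/(16 - 8) ≡ 17/8 mod 19. 8⁻¹ ≡ 12 (mod 19) since 8·12 = 96 ≡ 1, so λ ≡ 14.
  x = λ² - 8 - 16 = 196 - 24 ≡ 1; y = λ·(8 - 1) - 6 ≡ 16. → (1, 16)

(1, 16)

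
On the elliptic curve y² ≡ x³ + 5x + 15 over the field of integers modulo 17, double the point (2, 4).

tangent at (2, 4): λ = (3·2² + 5)/(2·4) ≡ 0/8. 8⁻¹ ≡ 15 (mod 17), so λ ≡ 0·15 ≡ 0.
  x = λ² - 2 - 2 = 0 - 4 ≡ 13; y = λ·(2 - 13) - 4 ≡ 13. → (13, 13)

(13, 13)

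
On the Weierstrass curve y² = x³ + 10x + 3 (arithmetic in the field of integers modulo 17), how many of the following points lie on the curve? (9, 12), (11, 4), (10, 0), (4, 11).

(9, 12): 12² ≡ 8, rhs ≡ 6 → off.
(11, 4): 4² ≡ 16, rhs ≡ 16 → on.
(10, 0): 0² ≡ 0, rhs ≡ 15 → off.
(4, 11): 11² ≡ 2, rhs ≡ 5 → off.

1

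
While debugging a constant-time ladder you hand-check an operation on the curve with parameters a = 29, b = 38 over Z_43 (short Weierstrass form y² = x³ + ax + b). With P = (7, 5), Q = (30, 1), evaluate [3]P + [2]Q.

(23, 31)

First 3P:
Repeated addition: build up to 3P.
2P: tangent at (7, 5): λ = (3·7² + 29)/(2·5) ≡ 4/10. 10⁻¹ ≡ 13 (mod 43), so λ ≡ 4·13 ≡ 9.
  x = λ² - 7 - 7 = 81 - 14 ≡ 24; y = λ·(7 - 24) - 5 ≡ 14. → (24, 14)
3P: (24, 14) + (7, 5). λ = (5 - 14)/(7 - 24) ≡ 34/26 mod 43. 26⁻¹ ≡ 5 (mod 43), so λ ≡ 41.
  x = λ² - 24 - 7 = 1681 - 31 ≡ 16; y = λ·(24 - 16) - 14 ≡ 13. → (16, 13)
3P = (16, 13).
Next 2Q:
Repeated addition: build up to 2Q.
2Q: tangent at (30, 1): λ = (3·30² + 29)/(2·1) ≡ 20/2. 2⁻¹ ≡ 22 (mod 43) since 2·22 = 44 ≡ 1, so λ ≡ 20·22 ≡ 10.
  x = λ² - 30 - 30 = 100 - 60 ≡ 40; y = λ·(30 - 40) - 1 ≡ 28. → (40, 28)
2Q = (40, 28).
Finally 3P + 2Q:
(16, 13) + (40, 28). λ = (28 - 13)/(40 - 16) ≡ 15/24 mod 43. 24⁻¹ ≡ 9 (mod 43), so λ ≡ 6.
  x = λ² - 16 - 40 = 36 - 56 ≡ 23; y = λ·(16 - 23) - 13 ≡ 31. → (23, 31)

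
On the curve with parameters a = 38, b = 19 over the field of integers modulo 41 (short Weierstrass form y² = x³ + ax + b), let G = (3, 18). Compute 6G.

Repeated addition: build up to 6G.
2G: tangent at (3, 18): λ = (3·3² + 38)/(2·18) ≡ 24/36. 36⁻¹ ≡ 8 (mod 41), so λ ≡ 24·8 ≡ 28.
  x = λ² - 3 - 3 = 784 - 6 ≡ 40; y = λ·(3 - 40) - 18 ≡ 12. → (40, 12)
3G: (40, 12) + (3, 18). λ = (18 - 12)/(3 - 40) ≡ 6/4 mod 41. 4⁻¹ ≡ 31 (mod 41), so λ ≡ 22.
  x = λ² - 40 - 3 = 484 - 43 ≡ 31; y = λ·(40 - 31) - 12 ≡ 22. → (31, 22)
4G: (31, 22) + (3, 18). λ = (18 - 22)/(3 - 31) ≡ 37/13 mod 41. 13⁻¹ ≡ 19 (mod 41) since 13·19 = 247 ≡ 1, so λ ≡ 6.
  x = λ² - 31 - 3 = 36 - 34 ≡ 2; y = λ·(31 - 2) - 22 ≡ 29. → (2, 29)
5G: (2, 29) + (3, 18). λ = (18 - 29)/(3 - 2) ≡ 30/1 mod 41. 1⁻¹ ≡ 1 (mod 41) since 1·1 = 1 ≡ 1, so λ ≡ 30.
  x = λ² - 2 - 3 = 900 - 5 ≡ 34; y = λ·(2 - 34) - 29 ≡ 36. → (34, 36)
6G: (34, 36) + (3, 18). λ = (18 - 36)/(3 - 34) ≡ 23/10 mod 41. 10⁻¹ ≡ 37 (mod 41) since 10·37 = 370 ≡ 1, so λ ≡ 31.
  x = λ² - 34 - 3 = 961 - 37 ≡ 22; y = λ·(34 - 22) - 36 ≡ 8. → (22, 8)

(22, 8)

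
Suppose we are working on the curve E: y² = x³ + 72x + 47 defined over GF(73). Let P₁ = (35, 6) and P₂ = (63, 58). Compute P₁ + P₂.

(35, 6) + (63, 58). λ = (58 - 6)/(63 - 35) ≡ 52/28 mod 73. 28⁻¹ ≡ 60 (mod 73), so λ ≡ 54.
  x = λ² - 35 - 63 = 2916 - 98 ≡ 44; y = λ·(35 - 44) - 6 ≡ 19. → (44, 19)

(44, 19)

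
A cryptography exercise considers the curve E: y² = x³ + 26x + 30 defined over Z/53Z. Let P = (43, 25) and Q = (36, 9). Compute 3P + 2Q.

(19, 4)

First 3P:
Repeated addition: build up to 3P.
2P: tangent at (43, 25): λ = (3·43² + 26)/(2·25) ≡ 8/50. 50⁻¹ ≡ 35 (mod 53), so λ ≡ 8·35 ≡ 15.
  x = λ² - 43 - 43 = 225 - 86 ≡ 33; y = λ·(43 - 33) - 25 ≡ 19. → (33, 19)
3P: (33, 19) + (43, 25). λ = (25 - 19)/(43 - 33) ≡ 6/10 mod 53. 10⁻¹ ≡ 16 (mod 53), so λ ≡ 43.
  x = λ² - 33 - 43 = 1849 - 76 ≡ 24; y = λ·(33 - 24) - 19 ≡ 50. → (24, 50)
3P = (24, 50).
Next 2Q:
Repeated addition: build up to 2Q.
2Q: tangent at (36, 9): λ = (3·36² + 26)/(2·9) ≡ 45/18. 18⁻¹ ≡ 3 (mod 53) since 18·3 = 54 ≡ 1, so λ ≡ 45·3 ≡ 29.
  x = λ² - 36 - 36 = 841 - 72 ≡ 27; y = λ·(36 - 27) - 9 ≡ 40. → (27, 40)
2Q = (27, 40).
Finally 3P + 2Q:
(24, 50) + (27, 40). λ = (40 - 50)/(27 - 24) ≡ 43/3 mod 53. 3⁻¹ ≡ 18 (mod 53), so λ ≡ 32.
  x = λ² - 24 - 27 = 1024 - 51 ≡ 19; y = λ·(24 - 19) - 50 ≡ 4. → (19, 4)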